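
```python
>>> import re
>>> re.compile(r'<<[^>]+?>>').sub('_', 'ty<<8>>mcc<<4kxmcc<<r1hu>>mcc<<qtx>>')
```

'ty_mcc_mcc_'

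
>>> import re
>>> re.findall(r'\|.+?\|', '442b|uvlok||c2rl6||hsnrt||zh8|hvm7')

['|uvlok|', '|c2rl6|', '|hsnrt|', '|zh8|']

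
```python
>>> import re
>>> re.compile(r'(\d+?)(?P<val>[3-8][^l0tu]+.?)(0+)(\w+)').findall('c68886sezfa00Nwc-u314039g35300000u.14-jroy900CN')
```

[('6', '8886sezfa0', '0', 'Nwc'), ('3140', '39g3530', '0000', 'u'), ('1', '4-jroy90', '0', 'CN')]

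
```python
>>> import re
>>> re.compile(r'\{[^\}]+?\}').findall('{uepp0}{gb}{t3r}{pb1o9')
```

Scanning left to right: at [0:7] → '{uepp0}'; at [7:11] → '{gb}'; at [11:16] → '{t3r}'.
With no groups in the pattern, `findall` gives back each whole match — 3 here.

['{uepp0}', '{gb}', '{t3r}']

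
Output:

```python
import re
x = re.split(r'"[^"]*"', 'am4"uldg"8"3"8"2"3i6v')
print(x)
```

['am4', '8', '8', '3i6v']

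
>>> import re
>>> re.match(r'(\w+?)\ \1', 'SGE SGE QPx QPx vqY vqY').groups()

('SGE',)

A backreference is literal: `\1` must see the identical characters the first group matched.
`re.match` won't scan ahead — the pattern has to work from the very first character.
The match spans [0:7] → 'SGE SGE'.
Captured: group 1 = 'SGE'.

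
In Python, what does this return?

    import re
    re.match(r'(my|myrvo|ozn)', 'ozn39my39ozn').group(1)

'ozn'

The match spans [0:3] → 'ozn'.
Captured: group 1 = 'ozn'.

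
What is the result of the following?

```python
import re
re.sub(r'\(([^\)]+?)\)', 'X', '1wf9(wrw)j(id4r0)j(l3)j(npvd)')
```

'1wf9XjXjXjX'

Matches: at [4:9] → '(wrw)'; at [10:17] → '(id4r0)'; at [18:22] → '(l3)'; at [23:29] → '(npvd)'.
Every occurrence is swapped for 'X'.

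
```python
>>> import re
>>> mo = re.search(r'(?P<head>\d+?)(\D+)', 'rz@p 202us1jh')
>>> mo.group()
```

'202us'

The match spans [5:10] → '202us'.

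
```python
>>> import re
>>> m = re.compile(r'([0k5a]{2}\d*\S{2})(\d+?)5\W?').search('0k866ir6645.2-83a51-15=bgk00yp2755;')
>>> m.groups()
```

('0k866ir', '664')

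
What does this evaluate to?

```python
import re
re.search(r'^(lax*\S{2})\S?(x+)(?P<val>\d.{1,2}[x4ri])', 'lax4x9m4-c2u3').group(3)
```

'9m4'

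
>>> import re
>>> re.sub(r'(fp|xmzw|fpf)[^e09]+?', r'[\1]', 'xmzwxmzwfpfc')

`|` is ordered: at each position the engine commits to the first alternative that works.
Matches: at [0:5] → 'xmzwx'; at [8:11] → 'fpf'.
Each match is replaced using the text its own group 1 captured.

'[xmzw]mzw[fp]c'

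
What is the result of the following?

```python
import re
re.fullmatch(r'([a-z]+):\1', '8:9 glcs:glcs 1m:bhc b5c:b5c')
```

`\1` has to match the exact text group 1 already captured.
`re.fullmatch` requires the pattern to consume the entire string.
Here the pattern can't cover the whole string, so the call returns None.

None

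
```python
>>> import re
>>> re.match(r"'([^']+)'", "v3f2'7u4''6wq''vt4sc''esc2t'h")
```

None

`match` is anchored at position 0; if the pattern doesn't fit there, it returns None.
Here the pattern fails at index 0, so the call returns None.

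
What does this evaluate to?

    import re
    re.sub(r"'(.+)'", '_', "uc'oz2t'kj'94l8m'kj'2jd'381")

Every occurrence is swapped for '_'.

'uc_381'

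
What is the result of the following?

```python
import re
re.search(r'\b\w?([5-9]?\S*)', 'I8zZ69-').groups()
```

The match spans [0:7] → 'I8zZ69-'.
Captured: group 1 = '8zZ69-'.

('8zZ69-',)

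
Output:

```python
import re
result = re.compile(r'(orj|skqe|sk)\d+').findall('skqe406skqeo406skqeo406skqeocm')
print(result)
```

['skqe']

Matches: at [0:7] match 'skqe406', group 1 = 'skqe'.
`findall` collects group 1 from the one match (1 total).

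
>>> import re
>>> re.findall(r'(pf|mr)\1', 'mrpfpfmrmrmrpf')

['pf', 'mr']

`\1` has to match the exact text group 1 already captured.
With a single group, `findall` returns only what that group captured — 2 items.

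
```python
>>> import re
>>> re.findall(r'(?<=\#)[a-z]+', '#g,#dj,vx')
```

['g', 'dj']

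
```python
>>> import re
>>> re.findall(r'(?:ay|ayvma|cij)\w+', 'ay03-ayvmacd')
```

Matches: at [0:4] → 'ay03'; at [5:12] → 'ayvmacd'.
`findall` yields the raw match text (2 of them) because the pattern has no groups.

['ay03', 'ayvmacd']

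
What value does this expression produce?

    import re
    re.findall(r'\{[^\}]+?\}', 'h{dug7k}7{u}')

['{dug7k}', '{u}']

Matches: at [1:8] → '{dug7k}'; at [9:12] → '{u}'.
Since nothing is captured, `findall` lists the 2 matched substrings directly.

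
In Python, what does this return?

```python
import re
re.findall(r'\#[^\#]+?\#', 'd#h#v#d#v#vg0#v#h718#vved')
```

['#h#', '#d#', '#vg0#', '#h718#']

Matches: at [1:4] → '#h#'; at [5:8] → '#d#'; at [9:14] → '#vg0#'; at [15:21] → '#h718#'.
No capturing groups, so `findall` returns the 4 full match strings.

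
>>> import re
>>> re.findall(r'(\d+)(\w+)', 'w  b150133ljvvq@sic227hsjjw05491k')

Pattern: one or more of a digit (captured); then one or more of a word character (captured).
2 groups means each result is a tuple of 2 captured strings — 2 here.

[('150133', 'ljvvq'), ('227', 'hsjjw05491k')]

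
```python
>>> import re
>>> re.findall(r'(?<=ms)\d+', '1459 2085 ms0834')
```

['0834']

The positive lookaround only admits positions where the adjacent text matches; those characters stay outside the span.
`findall` yields the raw match text (1 of them) because the pattern has no groups.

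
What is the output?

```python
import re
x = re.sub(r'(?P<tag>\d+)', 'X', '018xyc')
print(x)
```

Xxyc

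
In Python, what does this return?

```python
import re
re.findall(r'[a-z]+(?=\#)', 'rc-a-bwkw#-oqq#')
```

['bwkw', 'oqq']

The lookaround is zero-width — it requires the adjacent text to match without consuming it, so the asserted text isn't part of the match.
Walking the string: at [5:9] → 'bwkw'; at [11:14] → 'oqq'.
With no groups in the pattern, `findall` gives back each whole match — 2 here.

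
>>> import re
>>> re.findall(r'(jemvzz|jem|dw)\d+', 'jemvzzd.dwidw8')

['dw']

`findall` collects group 1 from the one match (1 total).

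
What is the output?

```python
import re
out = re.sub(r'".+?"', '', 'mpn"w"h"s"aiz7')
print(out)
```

mpnhaiz7

A non-greedy quantifier consumes as few characters as it can — just enough that the remainder of the pattern still matches from where it stops; whatever follows it matches normally.
Matches: at [3:6] → '"w"'; at [7:10] → '"s"'.
Every occurrence is swapped for ''.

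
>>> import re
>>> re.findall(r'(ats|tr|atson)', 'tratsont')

Alternation tries branches left to right and keeps the first one that lets the overall match succeed at that position.
Because there's exactly one group, `findall` drops the full match and keeps group 1 from each hit.

['tr', 'ats']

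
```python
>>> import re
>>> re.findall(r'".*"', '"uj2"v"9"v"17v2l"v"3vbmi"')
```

['"uj2"v"9"v"17v2l"v"3vbmi"']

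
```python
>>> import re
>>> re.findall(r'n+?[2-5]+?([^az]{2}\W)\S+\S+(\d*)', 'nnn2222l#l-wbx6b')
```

[('2l#', '')]

This matches one or more of the literal 'n' (lazy), then one or more of a character in [2-5] (lazy); then exactly 2 of any character except [az], then a non-word character (captured); then one or more of a non-whitespace character; then one or more of a non-whitespace character; then zero or more of a digit (captured).
Matches: at [0:16] match 'nnn2222l#l-wbx6b', groups = ('2l#', '').
Multiple groups make `findall` return tuples — one 2-tuple for the one match.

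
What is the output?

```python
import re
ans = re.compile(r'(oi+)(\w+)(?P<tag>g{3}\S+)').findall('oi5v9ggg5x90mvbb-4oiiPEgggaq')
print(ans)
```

The pattern matches a literal 'o', then one or more of a literal 'i' (captured); then one or more of a word character (captured); then exactly 3 of a literal 'g', then one or more of a non-whitespace character (captured as 'tag').
3 groups means the one result is a tuple of 3 captured strings — 1 here.

[('oi', '5v9', 'ggg5x90mvbb-4oiiPEgggaq')]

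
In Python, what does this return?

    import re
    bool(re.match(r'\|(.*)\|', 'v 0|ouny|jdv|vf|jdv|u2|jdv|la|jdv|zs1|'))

With `match`, the pattern is implicitly anchored at the beginning.
Here the string doesn't start with a match, so the call returns None, and `bool(None)` is False.

False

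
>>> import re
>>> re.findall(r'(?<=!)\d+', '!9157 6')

['9157']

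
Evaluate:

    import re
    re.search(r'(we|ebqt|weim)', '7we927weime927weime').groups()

('we',)

`search` walks the string left to right and returns the first match it finds.
The match spans [1:3] → 'we'.
Captured: group 1 = 'we'.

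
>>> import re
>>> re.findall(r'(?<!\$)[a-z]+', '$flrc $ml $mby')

['lrc', 'l', 'by']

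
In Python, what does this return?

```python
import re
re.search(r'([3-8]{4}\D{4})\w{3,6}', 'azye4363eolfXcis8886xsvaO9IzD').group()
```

'4363eolfXcis88'

Pattern: exactly 4 of a character in [3-8], then exactly 4 of a non-digit (captured); then 3 to 6 of a word character.
`re.search` tries every starting position until one works.
The match spans [4:18] → '4363eolfXcis88'.
Captured: group 1 = '4363eolf'.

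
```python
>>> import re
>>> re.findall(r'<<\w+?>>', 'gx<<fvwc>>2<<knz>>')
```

Scanning left to right: at [2:10] → '<<fvwc>>'; at [11:18] → '<<knz>>'.
No capturing groups, so `findall` returns the 2 full match strings.

['<<fvwc>>', '<<knz>>']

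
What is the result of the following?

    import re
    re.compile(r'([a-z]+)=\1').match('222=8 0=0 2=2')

A backreference is literal: `\1` must see the identical characters the first group matched.
`re.match` won't scan ahead — the pattern has to work from the very first character.
Here position 0 doesn't satisfy it, so the call returns None.

None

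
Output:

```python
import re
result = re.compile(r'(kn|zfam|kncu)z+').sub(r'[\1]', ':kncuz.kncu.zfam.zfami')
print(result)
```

:[kncu].kncu.zfam.zfami

Matches: at [1:6] → 'kncuz'.
`\1` in the replacement pulls in group 1's text for each match.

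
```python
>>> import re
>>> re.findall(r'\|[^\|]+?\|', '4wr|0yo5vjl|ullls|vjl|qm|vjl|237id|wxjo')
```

With no groups in the pattern, `findall` gives back each whole match — 3 here.

['|0yo5vjl|', '|vjl|', '|vjl|']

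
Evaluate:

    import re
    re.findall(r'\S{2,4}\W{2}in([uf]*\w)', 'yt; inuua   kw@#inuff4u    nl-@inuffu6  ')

['uua', 'uff4', 'uffu6']

This matches 2 to 4 of a non-whitespace character; then exactly 2 of a non-word character, then the literal 'in'; then zero or more of one of [uf], then a word character (captured).
Matches: at [0:9] match 'yt; inuua', group 1 = 'uua'; at [12:22] match 'kw@#inuff4', group 1 = 'uff4'; at [27:38] match 'nl-@inuffu6', group 1 = 'uffu6'.
One capturing group, so `findall` returns just the captured substring from each match — 3 in all.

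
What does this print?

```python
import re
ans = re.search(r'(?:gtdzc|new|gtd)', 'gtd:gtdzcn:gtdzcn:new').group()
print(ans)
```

gtd

The match spans [0:3] → 'gtd'.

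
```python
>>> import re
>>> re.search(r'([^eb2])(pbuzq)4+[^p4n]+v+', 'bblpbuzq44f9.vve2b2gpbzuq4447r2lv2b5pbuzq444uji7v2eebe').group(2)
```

The pattern matches any character except [eb2] (captured); then the literal 'pbu', then the literal 'zq' (captured); then one or more of the literal '4', then one or more of any character except [p4n]; then one or more of a literal 'v'.
`re.search` scans for the first position where the pattern succeeds.
The match spans [2:15] → 'lpbuzq44f9.vv'.
Captured: group 1 = 'l', group 2 = 'pbuzq'.

'pbuzq'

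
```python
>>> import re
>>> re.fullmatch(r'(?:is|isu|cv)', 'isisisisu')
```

None

`re.fullmatch` requires the pattern to consume the entire string.
Here the string isn't matched end-to-end, so the call returns None.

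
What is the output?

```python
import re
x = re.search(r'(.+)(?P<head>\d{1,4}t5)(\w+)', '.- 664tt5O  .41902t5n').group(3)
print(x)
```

n

The match spans [0:21] → '.- 664tt5O  .41902t5n'.
Captured: group 1 = '.- 664tt5O  .4190', group 2 = '2t5', group 3 = 'n'.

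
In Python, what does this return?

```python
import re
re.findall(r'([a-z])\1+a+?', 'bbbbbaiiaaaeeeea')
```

After group 1 captures some text, `\1` only succeeds where that same text appears again.
Scanning left to right: at [0:6] match 'bbbbba', group 1 = 'b'; at [6:9] match 'iia', group 1 = 'i'; at [11:16] match 'eeeea', group 1 = 'e'.
With a single group, `findall` returns only what that group captured — 3 items.

['b', 'i', 'e']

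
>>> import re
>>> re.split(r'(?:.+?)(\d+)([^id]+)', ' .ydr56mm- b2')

Pattern: one or more of any character (lazy) (non-capturing group); then one or more of a digit (captured); then one or more of any character except [id] (captured).
Matches to split on: at [0:13] → ' .ydr56mm- b2'.
The group in the pattern means `split` returns the separators' captures alongside the pieces.

['', '56', 'mm- b2', '']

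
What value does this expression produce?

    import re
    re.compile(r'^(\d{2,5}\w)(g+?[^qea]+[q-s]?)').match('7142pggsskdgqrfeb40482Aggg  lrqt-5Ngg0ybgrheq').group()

`re.match` only tries the pattern at the start of the string.
The match spans [0:13] → '7142pggsskdgq'.

'7142pggsskdgq'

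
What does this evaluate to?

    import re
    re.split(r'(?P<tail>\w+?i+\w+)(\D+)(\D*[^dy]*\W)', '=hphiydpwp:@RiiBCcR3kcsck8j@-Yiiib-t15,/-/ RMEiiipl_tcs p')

The group in the pattern means `split` returns the separators' captures alongside the pieces.

['=', 'hphiydpwp', ':@RiiBCcR', '3kcsck8j@-Yiiib-t15,/-/ RMEiiipl_tcs ', 'p']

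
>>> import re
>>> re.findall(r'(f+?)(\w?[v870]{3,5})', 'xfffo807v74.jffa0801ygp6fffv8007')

This matches one or more of a literal 'f' (lazy) (captured); then optionally a word character, then 3 to 5 of one of [v870] (captured).
A `+?`/`*?`/`{m,n}?` starts at its minimum and grows only as far as needed for what follows to match.
Matches: at [1:10] match 'fffo807v7', groups = ('fff', 'o807v7'); at [13:19] match 'ffa080', groups = ('ff', 'a080'); at [24:32] match 'fffv8007', groups = ('ff', 'fv8007').
2 groups means each result is a tuple of 2 captured strings — 3 here.

[('fff', 'o807v7'), ('ff', 'a080'), ('ff', 'fv8007')]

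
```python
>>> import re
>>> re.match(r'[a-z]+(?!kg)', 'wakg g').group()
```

'wakg'

`re.match` won't scan ahead — the pattern has to work from the very first character.
The match spans [0:4] → 'wakg'.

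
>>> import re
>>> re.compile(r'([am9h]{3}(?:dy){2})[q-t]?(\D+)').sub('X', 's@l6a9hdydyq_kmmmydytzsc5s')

This matches exactly 3 of one of [am9h], then the literal 'dy' repeated 2 times (captured); then optionally a character in [q-t]; then one or more of a non-digit (captured).
Matches: at [4:24] → 'a9hdydyq_kmmmydytzsc'.
`sub` substitutes 'X' at each match site.

's@l6X5s'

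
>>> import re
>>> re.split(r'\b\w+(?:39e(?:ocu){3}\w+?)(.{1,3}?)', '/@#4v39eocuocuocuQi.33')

The group in the pattern means `split` returns the separators' captures alongside the pieces.

['/@#', 'i', '.33']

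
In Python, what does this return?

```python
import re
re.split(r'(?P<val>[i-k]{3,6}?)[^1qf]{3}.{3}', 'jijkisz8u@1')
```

['', 'jij', '@1']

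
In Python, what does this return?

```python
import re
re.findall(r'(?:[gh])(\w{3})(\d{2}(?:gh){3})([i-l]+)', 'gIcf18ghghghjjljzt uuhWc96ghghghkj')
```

[('Icf', '18ghghgh', 'jjlj')]

Pattern: one of [gh] (non-capturing group); then exactly 3 of a word character (captured); then exactly 2 of a digit, then the literal 'gh' repeated 3 times (captured); then one or more of a character in [i-l] (captured).
Matches: at [0:16] match 'gIcf18ghghghjjlj', groups = ('Icf', '18ghghgh', 'jjlj').
`findall` packs the 3 group values into a tuple for every match.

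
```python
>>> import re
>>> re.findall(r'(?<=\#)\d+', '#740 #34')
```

['740', '34']

Because the assertion is zero-width, the text it checks is not consumed and won't appear in the result.
Walking the string: at [1:4] → '740'; at [6:8] → '34'.
With no groups in the pattern, `findall` gives back each whole match — 2 here.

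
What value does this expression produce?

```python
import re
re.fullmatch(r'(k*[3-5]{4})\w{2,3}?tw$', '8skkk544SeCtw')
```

`re.fullmatch` is like wrapping the pattern in `^…$` (in single-line mode).
Here the pattern can't cover the whole string, so the call returns None.

None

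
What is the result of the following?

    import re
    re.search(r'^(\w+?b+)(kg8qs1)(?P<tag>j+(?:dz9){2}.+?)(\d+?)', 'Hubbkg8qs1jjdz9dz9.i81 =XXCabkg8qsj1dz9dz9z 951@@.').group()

Pattern: anchored at the start of the string; then one or more of a word character (lazy), then one or more of the literal 'b' (captured); then the literal 'kg8', then the literal 'qs1' (captured); then one or more of the literal 'j', then the literal 'dz9' repeated 2 times, then one or more of any character (lazy) (captured as 'tag'); then one or more of a digit (lazy) (captured).
`re.search` tries every starting position until one works.
The match spans [0:21] → 'Hubbkg8qs1jjdz9dz9.i8'.
Captured: group 1 = 'Hubb', group 2 = 'kg8qs1', group 3 = 'jjdz9dz9.i', group 4 = '8'.

'Hubbkg8qs1jjdz9dz9.i8'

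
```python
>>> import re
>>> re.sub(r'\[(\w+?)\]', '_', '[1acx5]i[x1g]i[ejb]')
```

'_i_i_'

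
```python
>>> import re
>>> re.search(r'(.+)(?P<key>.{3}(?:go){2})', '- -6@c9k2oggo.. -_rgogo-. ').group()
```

'- -6@c9k2oggo.. -_rgogo'

The match spans [0:23] → '- -6@c9k2oggo.. -_rgogo'.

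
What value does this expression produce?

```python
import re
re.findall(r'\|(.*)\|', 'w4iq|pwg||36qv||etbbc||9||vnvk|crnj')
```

Scanning left to right: at [4:31] match '|pwg||36qv||etbbc||9||vnvk|', group 1 = 'pwg||36qv||etbbc||9||vnvk'.
`findall` collects group 1 from the one match (1 total).

['pwg||36qv||etbbc||9||vnvk']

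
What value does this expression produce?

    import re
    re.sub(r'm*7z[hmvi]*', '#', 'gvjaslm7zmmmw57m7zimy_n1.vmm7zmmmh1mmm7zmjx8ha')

Pattern: zero or more of a literal 'm', then the literal '7z'; then zero or more of one of [hmvi].
Matches: at [6:12] → 'm7zmmm'; at [15:20] → 'm7zim'; at [26:34] → 'mm7zmmmh'; at [35:41] → 'mmm7zm'.
Each match is replaced by '#'.

'gvjasl#w57#y_n1.v#1#jx8ha'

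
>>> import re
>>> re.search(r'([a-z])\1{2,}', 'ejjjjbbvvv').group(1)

'j'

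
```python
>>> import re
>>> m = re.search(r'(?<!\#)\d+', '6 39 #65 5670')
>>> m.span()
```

The negative lookahead/lookbehind blocks any match where the forbidden context is present.
`search` walks the string left to right and returns the first match it finds.
The match spans [0:1] → '6'.

(0, 1)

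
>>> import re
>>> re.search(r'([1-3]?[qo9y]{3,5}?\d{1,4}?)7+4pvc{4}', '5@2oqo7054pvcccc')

None

This matches optionally a character in [1-3], then 3 to 5 of one of [qo9y] (lazy), then 1 to 4 of a digit (lazy) (captured); then one or more of a literal '7', then the literal '4pv', then exactly 4 of the literal 'c'.
`re.search` tries every starting position until one works.
Here no position works, so the call returns None.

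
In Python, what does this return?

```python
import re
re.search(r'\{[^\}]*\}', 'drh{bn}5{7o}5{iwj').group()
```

'{bn}'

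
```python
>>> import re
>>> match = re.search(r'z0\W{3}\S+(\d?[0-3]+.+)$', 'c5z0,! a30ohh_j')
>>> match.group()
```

The match spans [2:15] → 'z0,! a30ohh_j'.

'z0,! a30ohh_j'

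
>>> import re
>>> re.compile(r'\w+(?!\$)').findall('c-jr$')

['c', 'j']

The negative lookahead/lookbehind blocks any match where the forbidden context is present.
Scanning left to right: at [0:1] → 'c'; at [2:3] → 'j'.
`findall` yields the raw match text (2 of them) because the pattern has no groups.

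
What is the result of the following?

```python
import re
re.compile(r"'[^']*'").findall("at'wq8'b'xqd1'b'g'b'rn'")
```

["'wq8'", "'xqd1'", "'g'", "'rn'"]

Walking the string: at [2:7] → "'wq8'"; at [8:14] → "'xqd1'"; at [15:18] → "'g'"; at [19:23] → "'rn'".
No capturing groups, so `findall` returns the 4 full match strings.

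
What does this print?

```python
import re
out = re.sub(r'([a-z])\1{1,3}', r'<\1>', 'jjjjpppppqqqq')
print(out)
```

<j><p>p<q>

`\1` has to match the exact text group 1 already captured.
Matches: at [0:4] → 'jjjj'; at [4:8] → 'pppp'; at [9:13] → 'qqqq'.
The replacement refers to a captured group, so each match is rewritten using its own captured text.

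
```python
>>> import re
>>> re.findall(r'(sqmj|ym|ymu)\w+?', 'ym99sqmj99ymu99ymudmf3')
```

`|` is ordered: at each position the engine commits to the first alternative that works.
Walking the string: at [0:3] match 'ym9', group 1 = 'ym'; at [4:9] match 'sqmj9', group 1 = 'sqmj'; at [10:13] match 'ymu', group 1 = 'ym'; at [15:18] match 'ymu', group 1 = 'ym'.
One capturing group, so `findall` returns just the captured substring from each match — 4 in all.

['ym', 'sqmj', 'ym', 'ym']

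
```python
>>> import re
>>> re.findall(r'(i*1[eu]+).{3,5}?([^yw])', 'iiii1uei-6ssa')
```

[('iiii1ue', 's')]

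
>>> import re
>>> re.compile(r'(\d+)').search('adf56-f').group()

'56'

The match spans [3:5] → '56'.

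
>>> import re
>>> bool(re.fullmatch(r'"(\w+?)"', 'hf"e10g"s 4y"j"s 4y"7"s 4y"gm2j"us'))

False

`re.fullmatch` is like wrapping the pattern in `^…$` (in single-line mode).
Here the pattern can't cover the whole string, so the call returns None, and `bool(None)` is False.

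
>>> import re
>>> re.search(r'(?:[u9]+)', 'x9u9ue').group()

'9u9u'

The pattern matches one or more of one of [u9] (non-capturing group).
`re.search` tries every starting position until one works.
The match spans [1:5] → '9u9u'.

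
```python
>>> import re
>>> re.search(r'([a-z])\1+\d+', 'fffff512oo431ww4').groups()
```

`\1` has to match the exact text group 1 already captured.
Unlike `match`, `search` isn't anchored — it looks for the pattern anywhere in the string.
The match spans [0:8] → 'fffff512'.
Captured: group 1 = 'f'.

('f',)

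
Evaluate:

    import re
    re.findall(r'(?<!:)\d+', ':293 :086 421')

['93', '86', '421']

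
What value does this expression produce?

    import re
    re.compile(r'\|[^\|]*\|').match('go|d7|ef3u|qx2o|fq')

None

`re.match` won't scan ahead — the pattern has to work from the very first character.
Here position 0 doesn't satisfy it, so the call returns None.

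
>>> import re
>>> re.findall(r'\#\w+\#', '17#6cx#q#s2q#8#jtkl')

['#6cx#', '#s2q#']

Matches: at [2:7] → '#6cx#'; at [8:13] → '#s2q#'.
No capturing groups, so `findall` returns the 2 full match strings.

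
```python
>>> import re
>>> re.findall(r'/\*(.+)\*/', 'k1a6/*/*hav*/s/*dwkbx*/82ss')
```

['/*hav*/s/*dwkbx']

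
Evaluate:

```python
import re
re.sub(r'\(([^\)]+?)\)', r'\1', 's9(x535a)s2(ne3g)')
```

's9x535as2ne3g'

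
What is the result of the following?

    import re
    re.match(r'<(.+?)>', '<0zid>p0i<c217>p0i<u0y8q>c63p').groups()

('0zid',)

A non-greedy quantifier consumes as few characters as it can — just enough that the remainder of the pattern still matches from where it stops; whatever follows it matches normally.
With `match`, the pattern is implicitly anchored at the beginning.
The match spans [0:6] → '<0zid>'.
Captured: group 1 = '0zid'.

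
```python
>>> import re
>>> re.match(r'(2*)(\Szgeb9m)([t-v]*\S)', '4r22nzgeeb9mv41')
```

This matches zero or more of a literal '2' (captured); then a non-whitespace character, then the literal 'zge', then the literal 'b9m' (captured); then zero or more of a character in [t-v], then a non-whitespace character (captured).
`re.match` won't scan ahead — the pattern has to work from the very first character.
Here the pattern fails at index 0, so the call returns None.

None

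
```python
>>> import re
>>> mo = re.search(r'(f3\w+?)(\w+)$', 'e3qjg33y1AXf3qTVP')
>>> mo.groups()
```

('f3q', 'TVP')

The match spans [11:17] → 'f3qTVP'.
Captured: group 1 = 'f3q', group 2 = 'TVP'.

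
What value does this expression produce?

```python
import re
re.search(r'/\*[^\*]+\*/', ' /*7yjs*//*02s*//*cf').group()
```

'/*7yjs*/'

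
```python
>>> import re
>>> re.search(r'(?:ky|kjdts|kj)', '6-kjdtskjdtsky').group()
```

'kjdts'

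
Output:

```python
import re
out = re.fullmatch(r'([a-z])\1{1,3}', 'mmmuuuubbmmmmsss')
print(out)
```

After group 1 captures some text, `\1` only succeeds where that same text appears again.
`fullmatch` succeeds only if the pattern covers the string from start to end.
Here the string isn't matched end-to-end, so the call returns None.

None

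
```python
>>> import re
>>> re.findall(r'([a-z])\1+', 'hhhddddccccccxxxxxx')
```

The backreference `\1` re-matches whatever the first group consumed, character for character.
Because there's exactly one group, `findall` drops the full match and keeps group 1 from each hit.

['h', 'd', 'c', 'x']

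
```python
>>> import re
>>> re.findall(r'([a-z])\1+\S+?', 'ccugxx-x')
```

['c', 'x']

After group 1 captures some text, `\1` only succeeds where that same text appears again.
Matches: at [0:3] match 'ccu', group 1 = 'c'; at [4:7] match 'xx-', group 1 = 'x'.
`findall` collects group 1 from each match (2 total).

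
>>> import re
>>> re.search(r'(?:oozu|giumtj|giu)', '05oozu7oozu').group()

Unlike `match`, `search` isn't anchored — it looks for the pattern anywhere in the string.
The match spans [2:6] → 'oozu'.

'oozu'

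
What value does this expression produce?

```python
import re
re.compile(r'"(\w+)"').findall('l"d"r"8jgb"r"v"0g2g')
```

['d', '8jgb', 'v']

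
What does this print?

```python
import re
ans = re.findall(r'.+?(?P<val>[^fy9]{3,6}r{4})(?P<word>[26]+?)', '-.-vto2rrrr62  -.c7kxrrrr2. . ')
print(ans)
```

[('.-vto2rrrr', '6'), ('-.c7kxrrrr', '2')]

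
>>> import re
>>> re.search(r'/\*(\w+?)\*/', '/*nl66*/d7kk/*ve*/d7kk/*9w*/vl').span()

(0, 8)

The match spans [0:8] → '/*nl66*/'.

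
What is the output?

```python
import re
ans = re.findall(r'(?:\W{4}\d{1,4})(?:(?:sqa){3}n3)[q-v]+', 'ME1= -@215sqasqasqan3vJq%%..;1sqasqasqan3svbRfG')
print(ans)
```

['= -@215sqasqasqan3v', '%..;1sqasqasqan3sv']

With no groups in the pattern, `findall` gives back each whole match — 2 here.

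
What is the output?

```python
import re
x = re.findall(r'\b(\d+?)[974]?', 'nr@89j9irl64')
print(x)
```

['8']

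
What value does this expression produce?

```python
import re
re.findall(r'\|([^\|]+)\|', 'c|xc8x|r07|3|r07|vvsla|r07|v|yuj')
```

Walking the string: at [1:7] match '|xc8x|', group 1 = 'xc8x'; at [10:13] match '|3|', group 1 = '3'; at [16:23] match '|vvsla|', group 1 = 'vvsla'; at [26:29] match '|v|', group 1 = 'v'.
Because there's exactly one group, `findall` drops the full match and keeps group 1 from each hit.

['xc8x', '3', 'vvsla', 'v']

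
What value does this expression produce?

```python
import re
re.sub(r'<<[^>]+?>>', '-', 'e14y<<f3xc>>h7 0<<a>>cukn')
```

'e14y-h7 0-cukn'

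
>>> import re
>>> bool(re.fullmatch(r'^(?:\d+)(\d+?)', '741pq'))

False

This matches anchored at the start of the string; then one or more of a digit (non-capturing group); then one or more of a digit (lazy) (captured).
For `fullmatch`, every character of the input must be accounted for by the pattern.
Here the pattern can't cover the whole string, so the call returns None, and `bool(None)` is False.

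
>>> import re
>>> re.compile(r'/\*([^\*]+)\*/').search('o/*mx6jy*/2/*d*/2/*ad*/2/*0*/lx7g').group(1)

The match spans [1:10] → '/*mx6jy*/'.
Captured: group 1 = 'mx6jy'.

'mx6jy'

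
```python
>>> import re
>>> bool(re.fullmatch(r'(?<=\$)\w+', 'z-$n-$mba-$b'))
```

False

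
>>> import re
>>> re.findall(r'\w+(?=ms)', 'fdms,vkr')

['fd']

The lookaround is zero-width — it requires the adjacent text to match without consuming it, so the asserted text isn't part of the match.
Since nothing is captured, `findall` lists the 1 matched substring directly.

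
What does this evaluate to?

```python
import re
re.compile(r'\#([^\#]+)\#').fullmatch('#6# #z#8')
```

For `fullmatch`, every character of the input must be accounted for by the pattern.
Here the string isn't matched end-to-end, so the call returns None.

None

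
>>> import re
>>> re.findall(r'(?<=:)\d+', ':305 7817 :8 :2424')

The lookaround is zero-width — it requires the adjacent text to match without consuming it, so the asserted text isn't part of the match.
Matches: at [1:4] → '305'; at [11:12] → '8'; at [14:18] → '2424'.
Since nothing is captured, `findall` lists the 3 matched substrings directly.

['305', '8', '2424']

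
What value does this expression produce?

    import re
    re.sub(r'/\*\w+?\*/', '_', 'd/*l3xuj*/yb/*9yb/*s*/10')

Each match is replaced by '_'.

'd_yb/*9yb_10'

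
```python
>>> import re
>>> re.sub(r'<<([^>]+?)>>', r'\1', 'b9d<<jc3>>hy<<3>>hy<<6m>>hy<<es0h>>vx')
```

'b9djc3hy3hy6mhyes0hvx'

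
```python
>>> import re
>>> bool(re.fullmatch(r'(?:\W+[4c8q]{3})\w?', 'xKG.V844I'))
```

This matches one or more of a non-word character, then exactly 3 of one of [4c8q] (non-capturing group); then optionally a word character.
`re.fullmatch` is like wrapping the pattern in `^…$` (in single-line mode).
Here there's no way to consume every character, so the call returns None, and `bool(None)` is False.

False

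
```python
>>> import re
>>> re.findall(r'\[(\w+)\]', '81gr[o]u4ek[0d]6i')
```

['o', '0d']

Walking the string: at [4:7] match '[o]', group 1 = 'o'; at [11:15] match '[0d]', group 1 = '0d'.
One capturing group, so `findall` returns just the captured substring from each match — 2 in all.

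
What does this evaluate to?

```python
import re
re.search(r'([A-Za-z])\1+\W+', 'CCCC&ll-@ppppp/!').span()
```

The backreference `\1` re-matches whatever the first group consumed, character for character.
`search` walks the string left to right and returns the first match it finds.
The match spans [0:5] → 'CCCC&'.
Captured: group 1 = 'C'.

(0, 5)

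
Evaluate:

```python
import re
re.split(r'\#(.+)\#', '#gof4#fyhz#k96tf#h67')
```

Matches to split on: at [0:17] → '#gof4#fyhz#k96tf#'.
With a capturing group present, the delimiter's captured portion is kept in the result list.

['', 'gof4#fyhz#k96tf', 'h67']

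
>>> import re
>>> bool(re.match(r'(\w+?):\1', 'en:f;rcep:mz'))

`re.match` won't scan ahead — the pattern has to work from the very first character.
Here the string doesn't start with a match, so the call returns None, and `bool(None)` is False.

False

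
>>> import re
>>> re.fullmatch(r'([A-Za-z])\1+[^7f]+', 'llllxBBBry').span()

(0, 10)

`\1` has to match the exact text group 1 already captured.
For `fullmatch`, every character of the input must be accounted for by the pattern.
The match spans [0:10] → 'llllxBBBry'.
Captured: group 1 = 'l'.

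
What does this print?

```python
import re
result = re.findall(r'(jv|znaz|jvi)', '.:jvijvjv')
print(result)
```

['jv', 'jv', 'jv']

`|` is ordered: at each position the engine commits to the first alternative that works.
One capturing group, so `findall` returns just the captured substring from each match — 3 in all.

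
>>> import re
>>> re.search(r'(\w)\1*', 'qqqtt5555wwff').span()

(0, 3)

`\1` is not a pattern — it's the concrete string captured by group 1, re-applied verbatim.
`search` walks the string left to right and returns the first match it finds.
The match spans [0:3] → 'qqq'.
Captured: group 1 = 'q'.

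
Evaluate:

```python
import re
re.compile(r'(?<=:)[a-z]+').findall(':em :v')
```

['em', 'v']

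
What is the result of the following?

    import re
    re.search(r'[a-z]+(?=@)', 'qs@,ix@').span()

(0, 2)

The `(?=…)`/`(?<=…)` assertion just peeks at neighbouring text; it doesn't advance the match position.
The match spans [0:2] → 'qs'.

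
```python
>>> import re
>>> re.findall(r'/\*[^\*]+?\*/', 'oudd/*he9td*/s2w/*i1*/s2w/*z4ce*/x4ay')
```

Since nothing is captured, `findall` lists the 3 matched substrings directly.

['/*he9td*/', '/*i1*/', '/*z4ce*/']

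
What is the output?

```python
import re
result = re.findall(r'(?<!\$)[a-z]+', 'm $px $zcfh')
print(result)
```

['m', 'x', 'cfh']

The negative lookaround is zero-width — it rules out positions where the adjacent text would match, without consuming anything.
Matches: at [0:1] → 'm'; at [4:5] → 'x'; at [8:11] → 'cfh'.
With no groups in the pattern, `findall` gives back each whole match — 3 here.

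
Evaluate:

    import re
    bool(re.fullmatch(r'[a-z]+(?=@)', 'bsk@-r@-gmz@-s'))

`re.fullmatch` requires the pattern to consume the entire string.
Here there's no way to consume every character, so the call returns None, and `bool(None)` is False.

False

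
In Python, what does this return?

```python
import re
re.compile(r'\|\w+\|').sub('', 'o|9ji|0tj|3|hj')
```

'o0tjhj'

Matches: at [1:6] → '|9ji|'; at [9:12] → '|3|'.
Every occurrence is swapped for ''.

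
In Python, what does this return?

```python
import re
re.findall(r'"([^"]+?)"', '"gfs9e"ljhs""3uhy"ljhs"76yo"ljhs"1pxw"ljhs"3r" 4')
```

Because there's exactly one group, `findall` drops the full match and keeps group 1 from each hit.

['gfs9e', '3uhy', '76yo', '1pxw', '3r']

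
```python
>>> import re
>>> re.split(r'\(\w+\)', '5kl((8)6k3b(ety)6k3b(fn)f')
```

['5kl(', '6k3b', '6k3b', 'f']

Matches to split on: at [4:7] → '(8)'; at [11:16] → '(ety)'; at [20:24] → '(fn)'.
`split` removes every match and returns the 4 fragments in between.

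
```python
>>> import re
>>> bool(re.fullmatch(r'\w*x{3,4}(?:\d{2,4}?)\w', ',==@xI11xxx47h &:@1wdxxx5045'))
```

False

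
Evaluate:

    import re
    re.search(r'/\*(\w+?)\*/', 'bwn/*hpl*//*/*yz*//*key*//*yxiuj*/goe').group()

'/*hpl*/'

`search` walks the string left to right and returns the first match it finds.
The match spans [3:10] → '/*hpl*/'.
Captured: group 1 = 'hpl'.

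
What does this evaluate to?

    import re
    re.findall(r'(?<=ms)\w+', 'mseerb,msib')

The lookaround is zero-width — it requires the adjacent text to match without consuming it, so the asserted text isn't part of the match.
`findall` yields the raw match text (2 of them) because the pattern has no groups.

['eerb', 'ib']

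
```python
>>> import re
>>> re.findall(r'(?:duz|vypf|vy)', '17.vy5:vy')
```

['vy', 'vy']

Matches: at [3:5] → 'vy'; at [7:9] → 'vy'.
Since nothing is captured, `findall` lists the 2 matched substrings directly.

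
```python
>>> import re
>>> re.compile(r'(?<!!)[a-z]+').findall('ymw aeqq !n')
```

['ymw', 'aeqq']

The negative lookahead/lookbehind blocks any match where the forbidden context is present.
No capturing groups, so `findall` returns the 2 full match strings.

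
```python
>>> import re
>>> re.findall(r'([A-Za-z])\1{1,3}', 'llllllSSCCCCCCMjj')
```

['l', 'l', 'S', 'C', 'C', 'j']

The backreference `\1` re-matches whatever the first group consumed, character for character.
Scanning left to right: at [0:4] match 'llll', group 1 = 'l'; at [4:6] match 'll', group 1 = 'l'; at [6:8] match 'SS', group 1 = 'S'; at [8:12] match 'CCCC', group 1 = 'C'; at [12:14] match 'CC', group 1 = 'C'; ….
With a single group, `findall` returns only what that group captured — 6 items.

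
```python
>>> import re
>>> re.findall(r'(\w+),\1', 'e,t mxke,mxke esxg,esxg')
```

['mxke', 'esxg']

`\1` is not a pattern — it's the concrete string captured by group 1, re-applied verbatim.
Matches: at [4:13] match 'mxke,mxke', group 1 = 'mxke'; at [14:23] match 'esxg,esxg', group 1 = 'esxg'.
With a single group, `findall` returns only what that group captured — 2 items.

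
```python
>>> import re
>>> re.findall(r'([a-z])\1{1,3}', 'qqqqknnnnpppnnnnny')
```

['q', 'n', 'p', 'n']

The backreference `\1` re-matches whatever the first group consumed, character for character.
Scanning left to right: at [0:4] match 'qqqq', group 1 = 'q'; at [5:9] match 'nnnn', group 1 = 'n'; at [9:12] match 'ppp', group 1 = 'p'; at [12:16] match 'nnnn', group 1 = 'n'.
With a single group, `findall` returns only what that group captured — 4 items.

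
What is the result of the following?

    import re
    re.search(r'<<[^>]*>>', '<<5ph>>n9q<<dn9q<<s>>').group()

'<<5ph>>'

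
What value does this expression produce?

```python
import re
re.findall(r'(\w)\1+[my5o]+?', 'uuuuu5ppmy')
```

['u', 'p']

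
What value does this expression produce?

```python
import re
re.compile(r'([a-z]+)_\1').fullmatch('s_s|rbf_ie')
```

`\1` is not a pattern — it's the concrete string captured by group 1, re-applied verbatim.
`re.fullmatch` requires the pattern to consume the entire string.
Here the string isn't matched end-to-end, so the call returns None.

None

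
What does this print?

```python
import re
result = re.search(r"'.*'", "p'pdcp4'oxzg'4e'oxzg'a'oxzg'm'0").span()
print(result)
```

Unlike `match`, `search` isn't anchored — it looks for the pattern anywhere in the string.
The match spans [1:30] → "'pdcp4'oxzg'4e'oxzg'a'oxzg'm'".

(1, 30)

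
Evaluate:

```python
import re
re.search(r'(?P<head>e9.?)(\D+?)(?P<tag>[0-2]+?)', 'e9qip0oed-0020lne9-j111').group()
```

Pattern: the literal 'e9', then optionally any character (captured as 'head'); then one or more of a non-digit (lazy) (captured); then one or more of a character in [0-2] (lazy) (captured as 'tag').
Unlike `match`, `search` isn't anchored — it looks for the pattern anywhere in the string.
The match spans [0:6] → 'e9qip0'.
Captured: group 1 = 'e9q', group 2 = 'ip', group 3 = '0'.

'e9qip0'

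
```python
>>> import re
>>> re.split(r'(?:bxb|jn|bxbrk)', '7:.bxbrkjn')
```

The regex engine tests alternatives in the order written; an earlier branch that matches wins even if a later one would match more.
Each match becomes a cut point; 3 segments remain.

['7:.', 'rk', '']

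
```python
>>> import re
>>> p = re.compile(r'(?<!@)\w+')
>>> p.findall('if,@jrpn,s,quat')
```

['if', 'rpn', 's', 'quat']

Because the assertion is negative and zero-width, positions next to the forbidden text are skipped.
No capturing groups, so `findall` returns the 4 full match strings.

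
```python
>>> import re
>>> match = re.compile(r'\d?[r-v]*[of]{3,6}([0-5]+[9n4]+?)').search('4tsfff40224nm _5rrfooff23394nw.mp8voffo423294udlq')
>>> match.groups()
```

The pattern matches optionally a digit, then zero or more of a character in [r-v], then 3 to 6 of one of [of]; then one or more of a character in [0-5], then one or more of one of [9n4] (lazy) (captured).
`search` walks the string left to right and returns the first match it finds.
The match spans [0:12] → '4tsfff40224n'.
Captured: group 1 = '40224n'.

('40224n',)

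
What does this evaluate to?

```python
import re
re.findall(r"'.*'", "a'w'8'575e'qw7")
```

["'w'8'575e'"]

With no groups in the pattern, `findall` gives back each whole match — 1 here.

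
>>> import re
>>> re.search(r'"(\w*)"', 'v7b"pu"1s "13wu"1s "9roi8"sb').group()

'"pu"'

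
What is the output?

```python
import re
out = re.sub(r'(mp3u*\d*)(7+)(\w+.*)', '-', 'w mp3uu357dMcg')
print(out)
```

`sub` substitutes '-' at each match site.

w -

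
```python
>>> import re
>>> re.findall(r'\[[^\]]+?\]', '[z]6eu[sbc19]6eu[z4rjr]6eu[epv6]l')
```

['[z]', '[sbc19]', '[z4rjr]', '[epv6]']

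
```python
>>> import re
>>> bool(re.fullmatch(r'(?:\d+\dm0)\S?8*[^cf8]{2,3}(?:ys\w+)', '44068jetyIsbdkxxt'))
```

False

For `fullmatch`, every character of the input must be accounted for by the pattern.
Here there's no way to consume every character, so the call returns None, and `bool(None)` is False.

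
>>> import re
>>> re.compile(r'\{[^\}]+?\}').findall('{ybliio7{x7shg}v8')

Since nothing is captured, `findall` lists the 1 matched substring directly.

['{ybliio7{x7shg}']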